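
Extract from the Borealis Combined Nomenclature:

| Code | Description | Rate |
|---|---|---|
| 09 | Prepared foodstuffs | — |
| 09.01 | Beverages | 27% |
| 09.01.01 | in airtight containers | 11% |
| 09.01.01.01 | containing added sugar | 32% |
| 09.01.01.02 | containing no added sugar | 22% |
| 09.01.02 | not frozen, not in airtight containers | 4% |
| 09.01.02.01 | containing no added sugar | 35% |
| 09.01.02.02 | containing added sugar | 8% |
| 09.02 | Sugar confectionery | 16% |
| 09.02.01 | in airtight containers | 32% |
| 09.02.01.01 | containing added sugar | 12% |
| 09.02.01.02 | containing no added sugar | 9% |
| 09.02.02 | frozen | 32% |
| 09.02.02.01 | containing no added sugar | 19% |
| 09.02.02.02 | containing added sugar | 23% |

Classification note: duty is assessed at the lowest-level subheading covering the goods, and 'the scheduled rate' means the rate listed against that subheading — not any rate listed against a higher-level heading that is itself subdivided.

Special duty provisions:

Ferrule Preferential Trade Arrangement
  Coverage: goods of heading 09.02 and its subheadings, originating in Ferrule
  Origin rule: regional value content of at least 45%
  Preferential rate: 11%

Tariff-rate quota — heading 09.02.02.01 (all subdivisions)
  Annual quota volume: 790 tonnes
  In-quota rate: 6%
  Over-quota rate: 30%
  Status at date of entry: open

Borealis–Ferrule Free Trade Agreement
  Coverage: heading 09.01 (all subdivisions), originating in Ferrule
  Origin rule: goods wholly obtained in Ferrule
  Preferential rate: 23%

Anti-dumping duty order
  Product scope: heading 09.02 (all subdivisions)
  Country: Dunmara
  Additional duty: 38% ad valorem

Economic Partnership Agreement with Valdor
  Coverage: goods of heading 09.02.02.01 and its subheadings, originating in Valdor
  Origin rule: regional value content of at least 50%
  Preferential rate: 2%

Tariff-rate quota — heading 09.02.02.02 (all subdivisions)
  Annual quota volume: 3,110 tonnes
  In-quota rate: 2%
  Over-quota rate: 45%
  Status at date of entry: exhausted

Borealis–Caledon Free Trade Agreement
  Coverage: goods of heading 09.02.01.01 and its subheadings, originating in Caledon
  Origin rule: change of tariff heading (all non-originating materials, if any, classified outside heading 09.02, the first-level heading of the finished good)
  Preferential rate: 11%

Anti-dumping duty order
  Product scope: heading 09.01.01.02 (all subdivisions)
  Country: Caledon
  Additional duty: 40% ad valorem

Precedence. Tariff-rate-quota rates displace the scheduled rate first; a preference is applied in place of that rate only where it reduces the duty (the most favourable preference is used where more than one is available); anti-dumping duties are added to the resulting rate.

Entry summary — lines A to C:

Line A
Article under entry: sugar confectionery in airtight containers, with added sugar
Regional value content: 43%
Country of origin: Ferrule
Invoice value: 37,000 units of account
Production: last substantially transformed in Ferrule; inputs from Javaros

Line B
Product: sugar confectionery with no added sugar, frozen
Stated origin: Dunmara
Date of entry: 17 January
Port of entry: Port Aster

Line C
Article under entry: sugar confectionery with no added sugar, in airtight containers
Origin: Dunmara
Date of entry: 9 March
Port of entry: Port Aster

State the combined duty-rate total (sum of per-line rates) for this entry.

103%

Line A: sugar confectionery → 09.02; in airtight containers → 09.02.01; with added sugar → 09.02.01.01. Scheduled 12%. Ferrule agreement on 09.02: RVC < 45%; Ferrule agreement on 09.01: 09.02.01.01 not covered. → 12%.
Line B: sugar confectionery → 09.02; frozen → 09.02.02; with no added sugar → 09.02.02.01. Scheduled 19%. quota on 09.02.02.01 open → in-quota 6%; anti-dumping (Dunmara, 09.02): +38%; total 6% + 38% = 44%. → 44%.
Line C: sugar confectionery → 09.02; in airtight containers → 09.02.01; with no added sugar → 09.02.01.02. Scheduled 9%. anti-dumping (Dunmara, 09.02): +38%; total 9% + 38% = 47%. → 47%.
Sum: 12% + 44% + 47% = 103%.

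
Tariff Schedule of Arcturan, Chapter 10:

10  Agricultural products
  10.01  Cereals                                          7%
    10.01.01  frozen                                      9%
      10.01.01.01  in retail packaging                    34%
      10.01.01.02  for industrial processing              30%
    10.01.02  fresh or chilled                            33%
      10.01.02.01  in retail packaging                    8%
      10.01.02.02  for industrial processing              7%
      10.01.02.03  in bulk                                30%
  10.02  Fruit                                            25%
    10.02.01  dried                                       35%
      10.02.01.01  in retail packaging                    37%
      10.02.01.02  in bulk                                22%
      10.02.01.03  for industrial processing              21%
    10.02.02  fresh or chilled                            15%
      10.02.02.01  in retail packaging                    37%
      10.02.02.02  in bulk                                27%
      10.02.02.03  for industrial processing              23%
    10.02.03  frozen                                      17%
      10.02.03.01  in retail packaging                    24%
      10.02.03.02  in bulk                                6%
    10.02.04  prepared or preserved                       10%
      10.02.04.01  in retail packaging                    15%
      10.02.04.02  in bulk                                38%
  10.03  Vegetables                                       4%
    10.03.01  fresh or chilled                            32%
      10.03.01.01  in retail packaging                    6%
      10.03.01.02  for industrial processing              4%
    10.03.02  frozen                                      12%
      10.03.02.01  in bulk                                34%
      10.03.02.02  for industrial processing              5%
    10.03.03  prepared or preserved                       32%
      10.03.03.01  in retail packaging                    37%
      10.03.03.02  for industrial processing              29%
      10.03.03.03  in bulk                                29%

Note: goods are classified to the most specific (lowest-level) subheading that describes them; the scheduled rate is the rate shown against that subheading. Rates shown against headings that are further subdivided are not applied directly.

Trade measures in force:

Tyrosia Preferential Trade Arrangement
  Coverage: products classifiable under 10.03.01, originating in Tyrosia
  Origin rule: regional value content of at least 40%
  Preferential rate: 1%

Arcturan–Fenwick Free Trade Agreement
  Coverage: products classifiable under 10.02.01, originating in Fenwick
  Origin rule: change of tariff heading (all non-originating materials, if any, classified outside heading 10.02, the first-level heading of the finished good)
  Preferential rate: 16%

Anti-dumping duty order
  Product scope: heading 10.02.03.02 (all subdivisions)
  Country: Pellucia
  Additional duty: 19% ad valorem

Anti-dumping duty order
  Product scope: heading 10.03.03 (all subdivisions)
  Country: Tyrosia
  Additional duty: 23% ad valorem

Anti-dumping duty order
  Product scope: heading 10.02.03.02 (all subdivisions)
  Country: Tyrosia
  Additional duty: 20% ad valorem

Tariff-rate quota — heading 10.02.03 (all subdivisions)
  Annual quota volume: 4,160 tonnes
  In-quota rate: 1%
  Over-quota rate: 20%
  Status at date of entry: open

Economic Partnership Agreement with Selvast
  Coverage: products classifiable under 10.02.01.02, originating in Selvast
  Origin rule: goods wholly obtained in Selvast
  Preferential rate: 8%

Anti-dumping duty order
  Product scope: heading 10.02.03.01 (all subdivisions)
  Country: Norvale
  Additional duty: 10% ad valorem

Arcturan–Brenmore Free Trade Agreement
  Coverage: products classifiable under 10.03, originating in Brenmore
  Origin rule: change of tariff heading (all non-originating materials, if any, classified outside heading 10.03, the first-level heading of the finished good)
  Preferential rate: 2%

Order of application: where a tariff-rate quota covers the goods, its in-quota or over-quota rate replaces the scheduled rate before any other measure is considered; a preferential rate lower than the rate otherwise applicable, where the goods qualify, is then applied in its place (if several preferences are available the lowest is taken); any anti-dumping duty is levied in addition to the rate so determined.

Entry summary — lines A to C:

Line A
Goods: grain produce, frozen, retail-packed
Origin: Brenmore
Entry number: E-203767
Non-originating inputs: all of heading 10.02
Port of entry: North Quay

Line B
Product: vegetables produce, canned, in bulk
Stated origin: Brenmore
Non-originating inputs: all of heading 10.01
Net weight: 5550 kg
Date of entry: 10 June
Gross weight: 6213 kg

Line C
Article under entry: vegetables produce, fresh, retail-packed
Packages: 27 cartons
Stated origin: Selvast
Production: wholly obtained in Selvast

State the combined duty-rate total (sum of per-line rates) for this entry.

42%

Line A: grain → 10.01; frozen → 10.01.01; retail-packed → 10.01.01.01. Scheduled 34%. Brenmore agreement on 10.03: 10.01.01.01 not covered. → 34%.
Line B: vegetables → 10.03; canned → 10.03.03; in bulk → 10.03.03.03. Scheduled 29%. Brenmore agreement on 10.03: CTH met → 2% available; preferential 2%. → 2%.
Line C: vegetables → 10.03; fresh → 10.03.01; retail-packed → 10.03.01.01. Scheduled 6%. Selvast agreement on 10.02.01.02: 10.03.01.01 not covered. → 6%.
Sum: 34% + 2% + 6% = 42%.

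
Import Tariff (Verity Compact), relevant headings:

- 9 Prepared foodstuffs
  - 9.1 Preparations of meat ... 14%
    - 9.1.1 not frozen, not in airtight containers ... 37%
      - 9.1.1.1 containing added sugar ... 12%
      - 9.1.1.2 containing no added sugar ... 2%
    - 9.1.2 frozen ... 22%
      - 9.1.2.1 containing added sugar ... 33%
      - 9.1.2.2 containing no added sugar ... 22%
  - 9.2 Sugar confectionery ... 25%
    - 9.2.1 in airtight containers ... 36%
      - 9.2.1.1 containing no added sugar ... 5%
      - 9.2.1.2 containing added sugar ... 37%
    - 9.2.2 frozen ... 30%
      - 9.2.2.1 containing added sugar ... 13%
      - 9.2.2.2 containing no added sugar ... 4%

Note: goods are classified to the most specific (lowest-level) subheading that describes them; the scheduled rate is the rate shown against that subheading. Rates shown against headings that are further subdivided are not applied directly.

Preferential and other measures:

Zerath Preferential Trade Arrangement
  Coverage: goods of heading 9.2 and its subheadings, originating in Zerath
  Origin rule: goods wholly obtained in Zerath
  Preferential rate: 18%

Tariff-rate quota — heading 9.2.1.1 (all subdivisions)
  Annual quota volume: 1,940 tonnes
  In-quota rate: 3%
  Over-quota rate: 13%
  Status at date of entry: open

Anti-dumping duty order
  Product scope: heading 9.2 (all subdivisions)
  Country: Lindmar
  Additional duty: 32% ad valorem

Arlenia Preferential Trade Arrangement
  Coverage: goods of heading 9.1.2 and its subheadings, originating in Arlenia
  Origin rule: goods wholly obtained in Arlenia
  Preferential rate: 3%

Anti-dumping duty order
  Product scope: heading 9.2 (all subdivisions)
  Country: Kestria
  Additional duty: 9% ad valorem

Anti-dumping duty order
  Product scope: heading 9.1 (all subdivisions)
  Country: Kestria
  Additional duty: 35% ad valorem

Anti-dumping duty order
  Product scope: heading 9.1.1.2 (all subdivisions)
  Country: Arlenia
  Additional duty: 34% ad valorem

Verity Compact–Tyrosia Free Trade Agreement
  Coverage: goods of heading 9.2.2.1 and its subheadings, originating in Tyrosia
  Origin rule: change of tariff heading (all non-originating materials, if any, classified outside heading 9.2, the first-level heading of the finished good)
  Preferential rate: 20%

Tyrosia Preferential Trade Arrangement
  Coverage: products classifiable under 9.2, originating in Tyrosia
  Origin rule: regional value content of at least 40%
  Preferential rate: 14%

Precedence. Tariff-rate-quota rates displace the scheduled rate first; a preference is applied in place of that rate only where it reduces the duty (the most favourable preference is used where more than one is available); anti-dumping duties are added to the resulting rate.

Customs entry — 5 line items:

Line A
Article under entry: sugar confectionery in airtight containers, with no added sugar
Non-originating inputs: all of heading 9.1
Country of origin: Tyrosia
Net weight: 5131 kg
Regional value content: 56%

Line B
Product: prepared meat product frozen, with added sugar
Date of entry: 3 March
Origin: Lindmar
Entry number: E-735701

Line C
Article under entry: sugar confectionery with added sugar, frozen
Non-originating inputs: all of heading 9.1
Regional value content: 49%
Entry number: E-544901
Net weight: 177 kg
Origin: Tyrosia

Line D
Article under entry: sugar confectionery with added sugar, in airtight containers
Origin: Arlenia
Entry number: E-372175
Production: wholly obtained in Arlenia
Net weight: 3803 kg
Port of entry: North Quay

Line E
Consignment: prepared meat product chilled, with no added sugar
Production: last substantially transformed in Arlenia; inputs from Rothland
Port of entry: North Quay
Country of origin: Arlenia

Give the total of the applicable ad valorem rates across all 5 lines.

Line A: sugar confectionery → 9.2; in airtight containers → 9.2.1; with no added sugar → 9.2.1.1. Scheduled 5%. quota on 9.2.1.1 open → in-quota 3%; Tyrosia agreement on 9.2.2.1: 9.2.1.1 not covered; Tyrosia agreement on 9.2: RVC ≥ 40% → 14% available; preference 14% not lower than 3% → no reduction. → 3%.
Line B: prepared meat product → 9.1; frozen → 9.1.2; with added sugar → 9.1.2.1. Scheduled 33%. No special measure applies. → 33%.
Line C: sugar confectionery → 9.2; frozen → 9.2.2; with added sugar → 9.2.2.1. Scheduled 13%. Tyrosia agreement on 9.2.2.1: CTH met → 20% available; Tyrosia agreement on 9.2: RVC ≥ 40% → 14% available; preference 14% not lower than 13% → no reduction. → 13%.
Line D: sugar confectionery → 9.2; in airtight containers → 9.2.1; with added sugar → 9.2.1.2. Scheduled 37%. Arlenia agreement on 9.1.2: 9.2.1.2 not covered. → 37%.
Line E: prepared meat product → 9.1; chilled → 9.1.1; with no added sugar → 9.1.1.2. Scheduled 2%. Arlenia agreement on 9.1.2: 9.1.1.2 not covered; anti-dumping (Arlenia, 9.1.1.2): +34%; total 2% + 34% = 36%. → 36%.
Sum: 3% + 33% + 13% + 37% + 36% = 122%.

122%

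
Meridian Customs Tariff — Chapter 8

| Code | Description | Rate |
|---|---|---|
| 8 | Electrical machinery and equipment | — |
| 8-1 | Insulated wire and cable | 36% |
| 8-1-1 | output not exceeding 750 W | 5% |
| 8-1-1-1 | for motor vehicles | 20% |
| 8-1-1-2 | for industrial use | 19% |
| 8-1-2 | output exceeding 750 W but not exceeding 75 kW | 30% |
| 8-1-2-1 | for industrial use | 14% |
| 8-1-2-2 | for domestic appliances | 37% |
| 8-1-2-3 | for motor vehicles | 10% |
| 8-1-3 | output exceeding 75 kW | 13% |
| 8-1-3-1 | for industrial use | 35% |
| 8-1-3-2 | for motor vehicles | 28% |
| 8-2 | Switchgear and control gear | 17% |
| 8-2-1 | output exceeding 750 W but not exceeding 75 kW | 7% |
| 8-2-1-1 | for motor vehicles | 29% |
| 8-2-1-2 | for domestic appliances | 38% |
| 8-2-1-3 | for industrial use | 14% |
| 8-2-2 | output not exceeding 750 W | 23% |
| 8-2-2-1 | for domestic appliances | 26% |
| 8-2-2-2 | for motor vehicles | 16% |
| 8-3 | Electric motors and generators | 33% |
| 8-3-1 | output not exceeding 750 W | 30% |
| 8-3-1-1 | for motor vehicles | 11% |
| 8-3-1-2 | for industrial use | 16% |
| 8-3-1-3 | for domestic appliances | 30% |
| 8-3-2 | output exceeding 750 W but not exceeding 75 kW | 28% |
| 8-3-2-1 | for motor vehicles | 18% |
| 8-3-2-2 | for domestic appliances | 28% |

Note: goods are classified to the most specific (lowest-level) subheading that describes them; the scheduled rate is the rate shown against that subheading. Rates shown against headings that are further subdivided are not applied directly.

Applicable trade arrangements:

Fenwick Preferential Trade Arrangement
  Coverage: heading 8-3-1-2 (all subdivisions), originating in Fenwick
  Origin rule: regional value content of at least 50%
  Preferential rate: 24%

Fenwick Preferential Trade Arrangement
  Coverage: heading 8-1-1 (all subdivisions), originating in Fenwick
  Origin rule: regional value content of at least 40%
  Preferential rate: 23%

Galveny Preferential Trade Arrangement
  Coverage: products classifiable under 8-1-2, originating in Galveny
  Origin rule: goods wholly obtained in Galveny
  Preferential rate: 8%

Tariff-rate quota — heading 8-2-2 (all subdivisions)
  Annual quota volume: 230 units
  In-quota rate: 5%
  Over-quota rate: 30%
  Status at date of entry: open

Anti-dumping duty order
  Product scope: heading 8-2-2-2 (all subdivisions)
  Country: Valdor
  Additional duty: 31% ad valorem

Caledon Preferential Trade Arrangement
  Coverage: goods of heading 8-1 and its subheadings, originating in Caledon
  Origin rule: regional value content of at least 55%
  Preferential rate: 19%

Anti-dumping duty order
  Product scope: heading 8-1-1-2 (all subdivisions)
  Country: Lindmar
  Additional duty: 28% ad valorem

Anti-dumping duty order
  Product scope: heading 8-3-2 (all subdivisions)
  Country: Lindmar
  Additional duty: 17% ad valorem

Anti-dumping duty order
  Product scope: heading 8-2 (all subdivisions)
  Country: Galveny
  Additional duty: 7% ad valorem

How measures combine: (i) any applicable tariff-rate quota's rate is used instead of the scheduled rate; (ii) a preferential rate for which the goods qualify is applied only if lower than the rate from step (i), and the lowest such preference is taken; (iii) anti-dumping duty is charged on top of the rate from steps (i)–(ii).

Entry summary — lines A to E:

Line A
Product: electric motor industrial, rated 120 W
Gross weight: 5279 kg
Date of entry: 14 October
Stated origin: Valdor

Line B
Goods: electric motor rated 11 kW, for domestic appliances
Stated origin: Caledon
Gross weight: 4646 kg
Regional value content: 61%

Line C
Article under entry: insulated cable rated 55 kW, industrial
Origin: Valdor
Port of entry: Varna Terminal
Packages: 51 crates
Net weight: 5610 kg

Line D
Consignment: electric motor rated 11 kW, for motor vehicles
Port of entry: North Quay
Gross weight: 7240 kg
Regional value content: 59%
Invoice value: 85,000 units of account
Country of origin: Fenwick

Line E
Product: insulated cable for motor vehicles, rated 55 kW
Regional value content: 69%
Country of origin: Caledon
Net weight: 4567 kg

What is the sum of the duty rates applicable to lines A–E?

Line A: electric motor → 8-3; rated 120 W → 8-3-1; industrial → 8-3-1-2. Scheduled 16%. No special measure applies. → 16%.
Line B: electric motor → 8-3; rated 11 kW → 8-3-2; for domestic appliances → 8-3-2-2. Scheduled 28%. Caledon agreement on 8-1: 8-3-2-2 not covered. → 28%.
Line C: insulated cable → 8-1; rated 55 kW → 8-1-2; industrial → 8-1-2-1. Scheduled 14%. No special measure applies. → 14%.
Line D: electric motor → 8-3; rated 11 kW → 8-3-2; for motor vehicles → 8-3-2-1. Scheduled 18%. Fenwick agreement on 8-3-1-2: 8-3-2-1 not covered; Fenwick agreement on 8-1-1: 8-3-2-1 not covered. → 18%.
Line E: insulated cable → 8-1; rated 55 kW → 8-1-2; for motor vehicles → 8-1-2-3. Scheduled 10%. Caledon agreement on 8-1: RVC ≥ 55% → 19% available; preference 19% not lower than 10% → no reduction. → 10%.
Sum: 16% + 28% + 14% + 18% + 10% = 86%.

86%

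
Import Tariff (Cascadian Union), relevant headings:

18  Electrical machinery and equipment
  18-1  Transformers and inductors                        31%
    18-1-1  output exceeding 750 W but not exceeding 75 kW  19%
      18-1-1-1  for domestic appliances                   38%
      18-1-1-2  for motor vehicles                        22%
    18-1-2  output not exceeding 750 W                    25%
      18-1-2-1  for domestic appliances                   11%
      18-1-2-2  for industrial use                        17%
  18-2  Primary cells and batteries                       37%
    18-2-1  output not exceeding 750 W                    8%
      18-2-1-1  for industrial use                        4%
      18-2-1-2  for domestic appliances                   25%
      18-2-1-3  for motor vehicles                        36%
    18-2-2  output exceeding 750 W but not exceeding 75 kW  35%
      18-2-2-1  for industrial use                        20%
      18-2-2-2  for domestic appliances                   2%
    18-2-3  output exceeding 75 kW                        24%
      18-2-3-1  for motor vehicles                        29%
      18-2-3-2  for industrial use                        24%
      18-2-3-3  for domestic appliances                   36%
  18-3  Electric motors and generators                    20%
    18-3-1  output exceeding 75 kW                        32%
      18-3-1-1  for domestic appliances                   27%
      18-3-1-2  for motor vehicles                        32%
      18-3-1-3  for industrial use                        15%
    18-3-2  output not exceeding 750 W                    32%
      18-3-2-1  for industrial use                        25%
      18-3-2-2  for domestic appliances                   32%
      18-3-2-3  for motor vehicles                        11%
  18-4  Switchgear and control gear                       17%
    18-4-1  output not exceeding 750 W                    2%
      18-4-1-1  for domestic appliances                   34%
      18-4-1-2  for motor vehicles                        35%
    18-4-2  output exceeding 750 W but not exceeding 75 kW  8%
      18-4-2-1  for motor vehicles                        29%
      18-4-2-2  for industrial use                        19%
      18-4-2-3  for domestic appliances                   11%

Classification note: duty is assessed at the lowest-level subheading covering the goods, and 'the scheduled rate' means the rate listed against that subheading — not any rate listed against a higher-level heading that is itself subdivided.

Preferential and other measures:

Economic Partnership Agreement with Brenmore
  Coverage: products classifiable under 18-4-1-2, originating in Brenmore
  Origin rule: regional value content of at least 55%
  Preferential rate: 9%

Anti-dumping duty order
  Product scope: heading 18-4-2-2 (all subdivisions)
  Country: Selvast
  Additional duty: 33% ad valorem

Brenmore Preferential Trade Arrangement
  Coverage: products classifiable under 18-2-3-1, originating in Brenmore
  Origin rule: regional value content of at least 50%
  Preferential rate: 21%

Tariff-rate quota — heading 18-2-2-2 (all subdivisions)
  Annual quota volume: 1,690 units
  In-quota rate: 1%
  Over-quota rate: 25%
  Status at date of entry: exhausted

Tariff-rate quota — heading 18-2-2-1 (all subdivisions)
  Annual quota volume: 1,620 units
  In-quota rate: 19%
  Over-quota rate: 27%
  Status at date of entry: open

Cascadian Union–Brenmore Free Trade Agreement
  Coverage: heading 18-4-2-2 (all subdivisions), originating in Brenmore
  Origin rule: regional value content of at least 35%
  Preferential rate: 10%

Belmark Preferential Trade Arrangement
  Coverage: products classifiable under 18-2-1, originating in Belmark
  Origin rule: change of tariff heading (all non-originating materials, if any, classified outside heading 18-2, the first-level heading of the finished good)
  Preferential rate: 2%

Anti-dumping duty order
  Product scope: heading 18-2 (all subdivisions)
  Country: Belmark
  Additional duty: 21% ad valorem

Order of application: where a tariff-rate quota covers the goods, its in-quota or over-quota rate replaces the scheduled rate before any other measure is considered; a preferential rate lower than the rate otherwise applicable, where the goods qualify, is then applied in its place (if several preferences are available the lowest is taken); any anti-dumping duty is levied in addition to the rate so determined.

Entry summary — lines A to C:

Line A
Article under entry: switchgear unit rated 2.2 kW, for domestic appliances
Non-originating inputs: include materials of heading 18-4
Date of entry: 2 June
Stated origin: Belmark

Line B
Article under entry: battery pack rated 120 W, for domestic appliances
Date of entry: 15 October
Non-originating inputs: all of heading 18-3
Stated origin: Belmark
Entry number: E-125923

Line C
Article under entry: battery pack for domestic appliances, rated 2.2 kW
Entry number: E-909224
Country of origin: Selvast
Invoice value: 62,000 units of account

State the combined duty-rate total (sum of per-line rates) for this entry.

Line A: switchgear unit → 18-4; rated 2.2 kW → 18-4-2; for domestic appliances → 18-4-2-3. Scheduled 11%. Belmark agreement on 18-2-1: 18-4-2-3 not covered. → 11%.
Line B: battery pack → 18-2; rated 120 W → 18-2-1; for domestic appliances → 18-2-1-2. Scheduled 25%. Belmark agreement on 18-2-1: CTH met → 2% available; preferential 2%; anti-dumping (Belmark, 18-2): +21%; total 2% + 21% = 23%. → 23%.
Line C: battery pack → 18-2; rated 2.2 kW → 18-2-2; for domestic appliances → 18-2-2-2. Scheduled 2%. quota on 18-2-2-2 exhausted → over-quota 25%. → 25%.
Sum: 11% + 23% + 25% = 59%.

59%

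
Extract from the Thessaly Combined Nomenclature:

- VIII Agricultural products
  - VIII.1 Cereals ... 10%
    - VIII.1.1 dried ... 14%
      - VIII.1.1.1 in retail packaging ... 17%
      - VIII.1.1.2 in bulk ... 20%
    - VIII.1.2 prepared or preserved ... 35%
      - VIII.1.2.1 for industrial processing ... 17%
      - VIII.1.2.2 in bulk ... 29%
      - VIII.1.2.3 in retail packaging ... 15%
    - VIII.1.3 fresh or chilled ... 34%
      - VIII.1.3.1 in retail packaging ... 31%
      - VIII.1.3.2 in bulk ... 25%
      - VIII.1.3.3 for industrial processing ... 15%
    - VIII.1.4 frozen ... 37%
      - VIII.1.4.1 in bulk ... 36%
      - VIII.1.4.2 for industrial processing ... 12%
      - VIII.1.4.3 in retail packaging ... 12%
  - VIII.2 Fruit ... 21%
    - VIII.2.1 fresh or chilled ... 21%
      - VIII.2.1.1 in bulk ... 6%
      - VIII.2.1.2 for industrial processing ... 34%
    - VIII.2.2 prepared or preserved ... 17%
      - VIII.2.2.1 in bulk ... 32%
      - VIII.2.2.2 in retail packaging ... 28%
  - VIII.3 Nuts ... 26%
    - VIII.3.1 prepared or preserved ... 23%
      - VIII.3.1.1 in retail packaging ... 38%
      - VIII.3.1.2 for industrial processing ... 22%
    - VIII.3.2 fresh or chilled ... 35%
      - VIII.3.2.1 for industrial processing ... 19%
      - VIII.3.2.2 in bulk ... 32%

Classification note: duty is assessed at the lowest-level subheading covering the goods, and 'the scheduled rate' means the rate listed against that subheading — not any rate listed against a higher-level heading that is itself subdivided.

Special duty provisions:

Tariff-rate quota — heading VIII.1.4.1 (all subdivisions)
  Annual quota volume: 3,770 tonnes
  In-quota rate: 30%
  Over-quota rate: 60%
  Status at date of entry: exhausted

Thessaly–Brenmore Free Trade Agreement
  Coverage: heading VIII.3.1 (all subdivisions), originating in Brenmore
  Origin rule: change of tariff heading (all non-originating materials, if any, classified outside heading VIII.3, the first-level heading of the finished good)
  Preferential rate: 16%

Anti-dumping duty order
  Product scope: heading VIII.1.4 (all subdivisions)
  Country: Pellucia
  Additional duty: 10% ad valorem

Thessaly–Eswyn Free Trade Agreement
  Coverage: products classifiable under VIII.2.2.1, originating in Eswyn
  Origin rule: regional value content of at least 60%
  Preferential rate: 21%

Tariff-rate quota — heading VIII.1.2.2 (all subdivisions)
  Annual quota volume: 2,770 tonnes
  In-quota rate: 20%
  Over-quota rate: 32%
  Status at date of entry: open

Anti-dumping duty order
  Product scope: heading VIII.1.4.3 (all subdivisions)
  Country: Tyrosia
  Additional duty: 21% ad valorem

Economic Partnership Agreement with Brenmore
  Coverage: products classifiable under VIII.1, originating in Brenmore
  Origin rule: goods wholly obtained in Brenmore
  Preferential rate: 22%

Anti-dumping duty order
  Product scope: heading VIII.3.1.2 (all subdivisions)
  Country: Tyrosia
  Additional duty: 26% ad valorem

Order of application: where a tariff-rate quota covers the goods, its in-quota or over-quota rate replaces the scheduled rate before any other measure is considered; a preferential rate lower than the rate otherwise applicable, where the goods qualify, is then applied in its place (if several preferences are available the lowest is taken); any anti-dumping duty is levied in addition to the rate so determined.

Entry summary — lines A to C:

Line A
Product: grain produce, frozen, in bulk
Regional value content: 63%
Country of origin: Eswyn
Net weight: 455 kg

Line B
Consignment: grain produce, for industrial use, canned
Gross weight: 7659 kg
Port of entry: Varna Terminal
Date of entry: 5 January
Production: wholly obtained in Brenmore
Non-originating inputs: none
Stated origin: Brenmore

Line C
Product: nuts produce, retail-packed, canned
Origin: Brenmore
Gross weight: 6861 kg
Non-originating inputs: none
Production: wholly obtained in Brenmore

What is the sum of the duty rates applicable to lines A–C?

93%

Line A: grain → VIII.1; frozen → VIII.1.4; in bulk → VIII.1.4.1. Scheduled 36%. quota on VIII.1.4.1 exhausted → over-quota 60%; Eswyn agreement on VIII.2.2.1: VIII.1.4.1 not covered. → 60%.
Line B: grain → VIII.1; canned → VIII.1.2; for industrial use → VIII.1.2.1. Scheduled 17%. Brenmore agreement on VIII.3.1: VIII.1.2.1 not covered; Brenmore agreement on VIII.1: wholly obtained → 22% available; preference 22% not lower than 17% → no reduction. → 17%.
Line C: nuts → VIII.3; canned → VIII.3.1; retail-packed → VIII.3.1.1. Scheduled 38%. Brenmore agreement on VIII.3.1: CTH met → 16% available; Brenmore agreement on VIII.1: VIII.3.1.1 not covered; preferential 16%. → 16%.
Sum: 60% + 17% + 16% = 93%.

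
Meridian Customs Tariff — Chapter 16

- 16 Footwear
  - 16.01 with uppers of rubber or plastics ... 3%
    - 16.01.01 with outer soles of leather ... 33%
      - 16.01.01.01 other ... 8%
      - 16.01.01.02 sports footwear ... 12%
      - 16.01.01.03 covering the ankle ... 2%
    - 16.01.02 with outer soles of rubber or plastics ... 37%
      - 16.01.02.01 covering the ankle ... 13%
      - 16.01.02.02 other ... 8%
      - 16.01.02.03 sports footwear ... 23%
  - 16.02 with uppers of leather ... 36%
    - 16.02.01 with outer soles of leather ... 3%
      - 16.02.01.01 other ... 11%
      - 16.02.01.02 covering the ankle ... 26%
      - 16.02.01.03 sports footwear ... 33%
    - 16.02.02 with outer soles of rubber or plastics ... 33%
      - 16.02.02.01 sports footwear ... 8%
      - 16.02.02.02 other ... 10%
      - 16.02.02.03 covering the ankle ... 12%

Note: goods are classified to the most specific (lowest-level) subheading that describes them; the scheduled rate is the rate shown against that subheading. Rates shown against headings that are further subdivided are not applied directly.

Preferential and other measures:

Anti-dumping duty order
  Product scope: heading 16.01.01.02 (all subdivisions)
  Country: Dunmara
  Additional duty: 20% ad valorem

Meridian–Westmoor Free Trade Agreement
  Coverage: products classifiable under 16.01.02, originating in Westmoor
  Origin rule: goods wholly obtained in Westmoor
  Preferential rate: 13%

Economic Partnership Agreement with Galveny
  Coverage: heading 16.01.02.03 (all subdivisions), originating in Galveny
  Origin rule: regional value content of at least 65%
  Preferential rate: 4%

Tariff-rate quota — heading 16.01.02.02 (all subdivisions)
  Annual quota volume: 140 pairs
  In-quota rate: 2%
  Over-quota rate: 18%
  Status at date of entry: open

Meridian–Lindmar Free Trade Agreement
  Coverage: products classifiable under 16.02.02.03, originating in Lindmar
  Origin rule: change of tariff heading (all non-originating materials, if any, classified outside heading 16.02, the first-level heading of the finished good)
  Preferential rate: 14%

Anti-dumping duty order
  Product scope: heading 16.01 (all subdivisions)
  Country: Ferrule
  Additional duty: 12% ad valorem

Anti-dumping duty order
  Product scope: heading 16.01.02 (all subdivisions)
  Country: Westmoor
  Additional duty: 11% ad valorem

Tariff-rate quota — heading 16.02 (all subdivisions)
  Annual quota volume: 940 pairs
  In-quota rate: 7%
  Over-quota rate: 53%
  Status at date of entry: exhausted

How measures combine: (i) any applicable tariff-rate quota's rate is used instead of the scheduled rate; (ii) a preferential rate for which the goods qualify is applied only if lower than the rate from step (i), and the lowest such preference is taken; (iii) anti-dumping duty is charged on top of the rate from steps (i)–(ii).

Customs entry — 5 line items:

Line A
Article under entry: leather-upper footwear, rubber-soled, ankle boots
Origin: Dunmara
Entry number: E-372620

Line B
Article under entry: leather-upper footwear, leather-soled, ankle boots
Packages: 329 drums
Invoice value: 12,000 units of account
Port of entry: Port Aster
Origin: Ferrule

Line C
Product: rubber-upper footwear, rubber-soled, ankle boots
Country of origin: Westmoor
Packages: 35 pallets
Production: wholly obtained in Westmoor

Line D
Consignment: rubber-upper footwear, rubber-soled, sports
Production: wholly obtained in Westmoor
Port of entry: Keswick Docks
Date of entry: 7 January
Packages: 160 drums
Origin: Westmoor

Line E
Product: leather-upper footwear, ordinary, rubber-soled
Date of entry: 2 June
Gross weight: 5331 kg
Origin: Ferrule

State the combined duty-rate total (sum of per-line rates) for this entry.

Line A: leather-upper → 16.02; rubber-soled → 16.02.02; ankle boots → 16.02.02.03. Scheduled 12%. quota on 16.02 exhausted → over-quota 53%. → 53%.
Line B: leather-upper → 16.02; leather-soled → 16.02.01; ankle boots → 16.02.01.02. Scheduled 26%. quota on 16.02 exhausted → over-quota 53%. → 53%.
Line C: rubber-upper → 16.01; rubber-soled → 16.01.02; ankle boots → 16.01.02.01. Scheduled 13%. Westmoor agreement on 16.01.02: wholly obtained → 13% available; preference 13% not lower than 13% → no reduction; anti-dumping (Westmoor, 16.01.02): +11%; total 13% + 11% = 24%. → 24%.
Line D: rubber-upper → 16.01; rubber-soled → 16.01.02; sports → 16.01.02.03. Scheduled 23%. Westmoor agreement on 16.01.02: wholly obtained → 13% available; preferential 13%; anti-dumping (Westmoor, 16.01.02): +11%; total 13% + 11% = 24%. → 24%.
Line E: leather-upper → 16.02; rubber-soled → 16.02.02; ordinary → 16.02.02.02. Scheduled 10%. quota on 16.02 exhausted → over-quota 53%. → 53%.
Sum: 53% + 53% + 24% + 24% + 53% = 207%.

207%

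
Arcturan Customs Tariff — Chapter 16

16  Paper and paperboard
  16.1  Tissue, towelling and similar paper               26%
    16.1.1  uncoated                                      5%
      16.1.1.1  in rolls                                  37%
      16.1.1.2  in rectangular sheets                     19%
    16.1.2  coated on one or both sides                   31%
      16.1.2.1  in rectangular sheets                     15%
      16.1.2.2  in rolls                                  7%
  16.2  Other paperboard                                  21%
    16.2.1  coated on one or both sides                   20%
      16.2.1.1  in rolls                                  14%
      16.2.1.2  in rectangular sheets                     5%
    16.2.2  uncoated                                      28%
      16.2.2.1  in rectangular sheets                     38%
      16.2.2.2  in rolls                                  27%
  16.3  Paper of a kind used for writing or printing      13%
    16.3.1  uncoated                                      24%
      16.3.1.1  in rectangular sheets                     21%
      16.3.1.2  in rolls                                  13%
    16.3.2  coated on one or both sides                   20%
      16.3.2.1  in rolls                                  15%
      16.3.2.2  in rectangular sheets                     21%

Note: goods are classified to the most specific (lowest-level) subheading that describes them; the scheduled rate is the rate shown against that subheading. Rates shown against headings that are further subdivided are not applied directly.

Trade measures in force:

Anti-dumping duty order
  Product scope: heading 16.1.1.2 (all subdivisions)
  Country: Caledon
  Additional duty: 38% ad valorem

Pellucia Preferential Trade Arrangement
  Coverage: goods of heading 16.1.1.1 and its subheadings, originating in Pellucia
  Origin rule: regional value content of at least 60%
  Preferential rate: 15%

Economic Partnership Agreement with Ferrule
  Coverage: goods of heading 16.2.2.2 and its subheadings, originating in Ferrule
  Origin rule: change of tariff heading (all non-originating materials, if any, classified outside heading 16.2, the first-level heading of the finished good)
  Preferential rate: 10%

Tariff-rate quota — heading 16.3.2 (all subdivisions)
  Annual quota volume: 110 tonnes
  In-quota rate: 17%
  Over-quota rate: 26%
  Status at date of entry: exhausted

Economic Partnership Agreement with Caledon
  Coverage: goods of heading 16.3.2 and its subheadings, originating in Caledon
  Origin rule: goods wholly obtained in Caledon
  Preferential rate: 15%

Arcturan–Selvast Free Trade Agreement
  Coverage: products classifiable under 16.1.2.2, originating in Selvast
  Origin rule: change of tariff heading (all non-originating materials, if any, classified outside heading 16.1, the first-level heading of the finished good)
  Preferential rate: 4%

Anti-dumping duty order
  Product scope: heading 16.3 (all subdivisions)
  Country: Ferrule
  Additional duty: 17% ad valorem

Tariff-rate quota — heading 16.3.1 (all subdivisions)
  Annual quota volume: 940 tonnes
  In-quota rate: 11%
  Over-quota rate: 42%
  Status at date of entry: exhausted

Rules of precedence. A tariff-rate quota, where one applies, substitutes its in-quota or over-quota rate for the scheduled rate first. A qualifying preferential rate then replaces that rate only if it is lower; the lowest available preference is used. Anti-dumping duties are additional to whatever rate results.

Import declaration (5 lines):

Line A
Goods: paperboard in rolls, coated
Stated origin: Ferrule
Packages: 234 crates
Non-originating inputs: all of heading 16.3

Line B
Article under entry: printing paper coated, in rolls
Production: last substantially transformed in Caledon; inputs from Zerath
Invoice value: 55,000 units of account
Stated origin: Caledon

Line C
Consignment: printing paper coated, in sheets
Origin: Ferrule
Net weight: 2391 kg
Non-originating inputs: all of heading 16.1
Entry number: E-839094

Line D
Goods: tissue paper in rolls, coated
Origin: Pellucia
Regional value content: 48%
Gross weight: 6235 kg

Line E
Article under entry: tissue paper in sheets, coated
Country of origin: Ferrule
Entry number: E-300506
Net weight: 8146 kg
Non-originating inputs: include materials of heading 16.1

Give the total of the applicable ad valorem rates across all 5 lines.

105%

Line A: paperboard → 16.2; coated → 16.2.1; in rolls → 16.2.1.1. Scheduled 14%. Ferrule agreement on 16.2.2.2: 16.2.1.1 not covered. → 14%.
Line B: printing paper → 16.3; coated → 16.3.2; in rolls → 16.3.2.1. Scheduled 15%. quota on 16.3.2 exhausted → over-quota 26%; Caledon agreement on 16.3.2: not wholly obtained. → 26%.
Line C: printing paper → 16.3; coated → 16.3.2; in sheets → 16.3.2.2. Scheduled 21%. quota on 16.3.2 exhausted → over-quota 26%; Ferrule agreement on 16.2.2.2: 16.3.2.2 not covered; anti-dumping (Ferrule, 16.3): +17%; total 26% + 17% = 43%. → 43%.
Line D: tissue paper → 16.1; coated → 16.1.2; in rolls → 16.1.2.2. Scheduled 7%. Pellucia agreement on 16.1.1.1: 16.1.2.2 not covered. → 7%.
Line E: tissue paper → 16.1; coated → 16.1.2; in sheets → 16.1.2.1. Scheduled 15%. Ferrule agreement on 16.2.2.2: 16.1.2.1 not covered. → 15%.
Sum: 14% + 26% + 43% + 7% + 15% = 105%.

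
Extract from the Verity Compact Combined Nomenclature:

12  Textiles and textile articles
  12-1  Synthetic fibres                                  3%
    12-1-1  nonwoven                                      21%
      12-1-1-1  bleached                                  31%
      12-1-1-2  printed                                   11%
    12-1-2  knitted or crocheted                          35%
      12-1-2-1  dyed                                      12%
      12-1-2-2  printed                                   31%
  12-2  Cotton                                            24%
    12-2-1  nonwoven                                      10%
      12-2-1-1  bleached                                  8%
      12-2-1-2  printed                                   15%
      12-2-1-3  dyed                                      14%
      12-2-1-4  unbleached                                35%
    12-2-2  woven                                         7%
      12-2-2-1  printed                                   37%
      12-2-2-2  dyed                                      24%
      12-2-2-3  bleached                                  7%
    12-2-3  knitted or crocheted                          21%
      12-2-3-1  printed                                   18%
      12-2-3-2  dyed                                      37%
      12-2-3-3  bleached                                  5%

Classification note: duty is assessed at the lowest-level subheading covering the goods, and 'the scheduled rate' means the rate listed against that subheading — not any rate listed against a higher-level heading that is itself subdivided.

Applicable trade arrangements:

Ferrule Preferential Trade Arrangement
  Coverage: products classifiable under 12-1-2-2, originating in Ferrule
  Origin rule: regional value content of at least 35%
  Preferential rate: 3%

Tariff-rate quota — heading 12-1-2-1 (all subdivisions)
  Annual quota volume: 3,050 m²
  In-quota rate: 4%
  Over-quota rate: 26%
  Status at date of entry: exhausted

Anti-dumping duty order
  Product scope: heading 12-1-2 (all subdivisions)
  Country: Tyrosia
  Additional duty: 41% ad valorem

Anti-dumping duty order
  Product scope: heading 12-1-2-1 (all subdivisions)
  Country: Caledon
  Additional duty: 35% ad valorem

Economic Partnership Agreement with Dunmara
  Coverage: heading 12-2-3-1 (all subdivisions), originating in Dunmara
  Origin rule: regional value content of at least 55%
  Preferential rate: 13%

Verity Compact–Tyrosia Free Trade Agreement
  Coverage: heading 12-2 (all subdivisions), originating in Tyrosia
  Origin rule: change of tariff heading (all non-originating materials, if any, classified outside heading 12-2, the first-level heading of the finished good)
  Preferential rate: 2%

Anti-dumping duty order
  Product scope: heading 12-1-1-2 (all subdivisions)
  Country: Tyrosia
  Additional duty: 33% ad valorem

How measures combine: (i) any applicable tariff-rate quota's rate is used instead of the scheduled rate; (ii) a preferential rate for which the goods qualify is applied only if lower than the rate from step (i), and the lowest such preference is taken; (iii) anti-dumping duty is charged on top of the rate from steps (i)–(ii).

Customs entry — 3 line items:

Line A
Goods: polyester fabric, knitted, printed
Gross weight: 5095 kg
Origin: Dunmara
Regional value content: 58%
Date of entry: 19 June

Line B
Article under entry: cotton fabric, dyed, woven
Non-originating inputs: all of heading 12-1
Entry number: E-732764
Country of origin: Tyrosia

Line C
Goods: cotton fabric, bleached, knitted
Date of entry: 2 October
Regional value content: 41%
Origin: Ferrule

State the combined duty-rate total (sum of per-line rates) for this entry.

Line A: polyester → 12-1; knitted → 12-1-2; printed → 12-1-2-2. Scheduled 31%. Dunmara agreement on 12-2-3-1: 12-1-2-2 not covered. → 31%.
Line B: cotton → 12-2; woven → 12-2-2; dyed → 12-2-2-2. Scheduled 24%. Tyrosia agreement on 12-2: CTH met → 2% available; preferential 2%. → 2%.
Line C: cotton → 12-2; knitted → 12-2-3; bleached → 12-2-3-3. Scheduled 5%. Ferrule agreement on 12-1-2-2: 12-2-3-3 not covered. → 5%.
Sum: 31% + 2% + 5% = 38%.

38%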